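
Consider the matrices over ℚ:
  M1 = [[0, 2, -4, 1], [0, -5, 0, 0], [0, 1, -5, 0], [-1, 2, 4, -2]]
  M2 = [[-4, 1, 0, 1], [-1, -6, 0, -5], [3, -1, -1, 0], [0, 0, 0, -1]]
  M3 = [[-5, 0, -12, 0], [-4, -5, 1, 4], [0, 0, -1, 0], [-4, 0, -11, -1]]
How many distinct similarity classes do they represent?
2 classes: {M1, M2}, {M3}

Characteristic polynomials: χ_{M1} = (x + 1)^2(x + 5)^2, χ_{M2} = (x + 1)^2(x + 5)^2, χ_{M3} = (x + 1)^2(x + 5)^2.

{M1, M2}: invariant factors (x + 1)^2(x + 5)^2.

{M3}: invariant factors x + 5, (x + 1)^2(x + 5).

Matrices are similar if and only if their invariant-factor lists agree; the partition into similarity classes is {M1, M2}, {M3}.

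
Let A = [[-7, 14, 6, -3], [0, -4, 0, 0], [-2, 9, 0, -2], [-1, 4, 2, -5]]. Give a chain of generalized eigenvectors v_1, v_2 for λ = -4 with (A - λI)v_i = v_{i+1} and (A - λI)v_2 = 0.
We seek v_1 ∈ ker((A + 4I)^2) \ ker(A + 4I), then set v_{i+1} = (A + 4I) v_i.

One such chain is v_1 = [[0, 2, -4, 1]]^T, v_2 = [[1, 0, 0, -1]]^T. Check: (A + 4I) v_2 = [[0, 0, 0, 0]]^T = 0.

v_1 = [[0, 2, -4, 1]]^T, v_2 = [[1, 0, 0, -1]]^T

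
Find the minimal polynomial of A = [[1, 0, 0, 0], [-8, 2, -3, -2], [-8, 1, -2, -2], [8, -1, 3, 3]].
m_A(x) = (x - 1)^2

The characteristic polynomial factors as (x - 1)^4. The minimal polynomial is ∏(x - λ)^{k_λ} where k_λ is the size of the largest Jordan block at λ.

For λ = 1: rank(A - I) = 1, and the largest Jordan block has size 2 (the smallest k with rank((A - I)^k) = rank((A - I)^(k+1))).

So m_A(x) = (x - 1)^2.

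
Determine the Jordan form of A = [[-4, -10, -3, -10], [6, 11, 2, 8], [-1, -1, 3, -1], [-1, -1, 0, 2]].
J = [[3, 1, 0, 0], [0, 3, 1, 0], [0, 0, 3, 0], [0, 0, 0, 3]]

The characteristic polynomial is det(xI - A) = (x - 3)^4, so the eigenvalues are 3 (algebraic multiplicity 4).

For λ = 3: rank(A - 3I) = 2, rank((A - 3I)^2) = 1, rank((A - 3I)^3) = 0. The eigenspace has dimension 4 - 2 = 2, so there are 2 Jordan blocks; the rank sequence gives block sizes [3, 1].

Assembling the blocks gives the Jordan form J above.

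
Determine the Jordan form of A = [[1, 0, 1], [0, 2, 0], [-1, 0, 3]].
The characteristic polynomial is det(xI - A) = (x - 2)^3, so the eigenvalues are 2 (algebraic multiplicity 3).

For λ = 2: rank(A - 2I) = 1, rank((A - 2I)^2) = 0. The eigenspace has dimension 3 - 1 = 2, so there are 2 Jordan blocks; the rank sequence gives block sizes [2, 1].

Assembling the blocks gives the Jordan form J above.

J = [[2, 1, 0], [0, 2, 0], [0, 0, 2]]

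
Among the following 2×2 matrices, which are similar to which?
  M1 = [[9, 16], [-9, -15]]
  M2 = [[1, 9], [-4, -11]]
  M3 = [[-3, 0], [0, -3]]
3 classes: {M1}, {M2}, {M3}

Characteristic polynomials: χ_{M1} = (x + 3)^2, χ_{M2} = (x + 5)^2, χ_{M3} = (x + 3)^2.

{M1}: invariant factors (x + 3)^2.

{M2}: invariant factors (x + 5)^2.

{M3}: invariant factors x + 3, x + 3.

Matrices are similar if and only if their invariant-factor lists agree; the partition into similarity classes is {M1}, {M2}, {M3}.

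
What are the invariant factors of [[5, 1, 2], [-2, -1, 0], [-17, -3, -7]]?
The Jordan structure of A has elementary divisors (x + 1)^3. Arranging the block sizes at each eigenvalue in decreasing order and taking row products gives the invariant factors.

Invariant factors (smallest first, each dividing the next): (x + 1)^3.

Check: the last factor (x + 1)^3 is the minimal polynomial, and the product (x + 1)^3 is the characteristic polynomial.

(x + 1)^3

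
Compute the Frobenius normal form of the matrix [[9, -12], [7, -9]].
R = [[0, -3], [1, 0]]

The invariant factors of A (the non-unit diagonal entries of the Smith normal form of xI - A over ℚ[x]) are x^2 + 3, each dividing the next. The characteristic polynomial is their product, x^2 + 3.

The rational canonical form is the block-diagonal matrix of companion matrices C(f_i):
R = [[0, -3], [1, 0]].

Note the characteristic polynomial does not split into linear factors over ℚ, so A has no Jordan form over ℚ; the rational canonical form exists over any field.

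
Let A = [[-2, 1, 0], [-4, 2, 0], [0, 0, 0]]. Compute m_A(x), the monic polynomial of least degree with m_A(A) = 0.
The characteristic polynomial factors as x^3. The minimal polynomial is ∏(x - λ)^{k_λ} where k_λ is the size of the largest Jordan block at λ.

For λ = 0: rank(A) = 1, and the largest Jordan block has size 2 (the smallest k with rank(A^k) = rank(A^(k+1))).

So m_A(x) = x^2.

m_A(x) = x^2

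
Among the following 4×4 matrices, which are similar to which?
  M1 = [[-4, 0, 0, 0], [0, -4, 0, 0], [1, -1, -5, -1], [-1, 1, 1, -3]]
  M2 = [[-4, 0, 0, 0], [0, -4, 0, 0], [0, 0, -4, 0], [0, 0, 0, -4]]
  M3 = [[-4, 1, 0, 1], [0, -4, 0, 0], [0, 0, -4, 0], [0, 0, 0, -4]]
2 classes: {M1, M3}, {M2}

Characteristic polynomials: χ_{M1} = (x + 4)^4, χ_{M2} = (x + 4)^4, χ_{M3} = (x + 4)^4.

{M1, M3}: invariant factors x + 4, x + 4, (x + 4)^2.

{M2}: invariant factors x + 4, x + 4, x + 4, x + 4.

Matrices are similar if and only if their invariant-factor lists agree; the partition into similarity classes is {M1, M3}, {M2}.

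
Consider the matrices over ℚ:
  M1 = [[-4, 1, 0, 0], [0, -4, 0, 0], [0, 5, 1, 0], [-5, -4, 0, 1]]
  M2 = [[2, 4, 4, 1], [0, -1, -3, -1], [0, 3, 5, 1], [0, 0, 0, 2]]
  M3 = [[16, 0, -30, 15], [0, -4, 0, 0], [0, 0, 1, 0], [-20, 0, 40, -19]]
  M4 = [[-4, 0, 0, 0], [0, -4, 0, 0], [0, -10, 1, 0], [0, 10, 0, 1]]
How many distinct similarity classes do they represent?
3 classes: {M1}, {M2}, {M3, M4}

Characteristic polynomials: χ_{M1} = (x - 1)^2(x + 4)^2, χ_{M2} = (x - 2)^4, χ_{M3} = (x - 1)^2(x + 4)^2, χ_{M4} = (x - 1)^2(x + 4)^2.

{M1}: invariant factors x - 1, (x - 1)(x + 4)^2.

{M2}: invariant factors (x - 2)^2, (x - 2)^2.

{M3, M4}: invariant factors (x - 1)(x + 4), (x - 1)(x + 4).

Matrices are similar if and only if their invariant-factor lists agree; the partition into similarity classes is {M1}, {M2}, {M3, M4}.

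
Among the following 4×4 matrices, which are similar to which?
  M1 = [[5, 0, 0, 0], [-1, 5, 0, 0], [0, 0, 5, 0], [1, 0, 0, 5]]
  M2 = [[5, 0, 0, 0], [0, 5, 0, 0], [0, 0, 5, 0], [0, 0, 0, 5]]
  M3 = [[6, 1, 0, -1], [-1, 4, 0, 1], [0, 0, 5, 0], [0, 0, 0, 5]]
2 classes: {M1, M3}, {M2}

Characteristic polynomials: χ_{M1} = (x - 5)^4, χ_{M2} = (x - 5)^4, χ_{M3} = (x - 5)^4.

{M1, M3}: invariant factors x - 5, x - 5, (x - 5)^2.

{M2}: invariant factors x - 5, x - 5, x - 5, x - 5.

Matrices are similar if and only if their invariant-factor lists agree; the partition into similarity classes is {M1, M3}, {M2}.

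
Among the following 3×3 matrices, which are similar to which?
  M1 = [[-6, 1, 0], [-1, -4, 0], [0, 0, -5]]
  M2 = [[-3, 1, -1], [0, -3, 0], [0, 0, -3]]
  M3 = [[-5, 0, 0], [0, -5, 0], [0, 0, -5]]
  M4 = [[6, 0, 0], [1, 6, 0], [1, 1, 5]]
4 classes: {M1}, {M2}, {M3}, {M4}

Characteristic polynomials: χ_{M1} = (x + 5)^3, χ_{M2} = (x + 3)^3, χ_{M3} = (x + 5)^3, χ_{M4} = (x - 6)^2(x - 5).

{M1}: invariant factors x + 5, (x + 5)^2.

{M2}: invariant factors x + 3, (x + 3)^2.

{M3}: invariant factors x + 5, x + 5, x + 5.

{M4}: invariant factors (x - 6)^2(x - 5).

Matrices are similar if and only if their invariant-factor lists agree; the partition into similarity classes is {M1}, {M2}, {M3}, {M4}.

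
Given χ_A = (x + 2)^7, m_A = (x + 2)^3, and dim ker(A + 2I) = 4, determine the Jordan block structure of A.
Jordan blocks: (-2, 3), (-2, 2), (-2, 1), (-2, 1)

λ = -2: algebraic multiplicity 7 (exponent in χ_A), largest block size 3 (exponent in m_A), 4 blocks (geometric multiplicity). These force block sizes [3, 2, 1, 1].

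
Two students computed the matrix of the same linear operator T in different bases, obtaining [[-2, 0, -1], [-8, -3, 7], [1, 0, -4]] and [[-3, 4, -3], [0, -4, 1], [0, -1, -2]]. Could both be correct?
Yes.

Two matrices over a field are similar if and only if they have the same invariant factors.

Both A and B have characteristic polynomial (x + 3)^3 and minimal polynomial (x + 3)^3. Computing further, both have invariant factors (x + 3)^3. Hence A and B are similar.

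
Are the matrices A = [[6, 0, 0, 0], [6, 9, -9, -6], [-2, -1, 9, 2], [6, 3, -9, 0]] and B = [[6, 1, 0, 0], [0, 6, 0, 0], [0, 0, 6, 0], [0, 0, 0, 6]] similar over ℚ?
Yes.

Two matrices over a field are similar if and only if they have the same invariant factors.

Both A and B have characteristic polynomial (x - 6)^4 and minimal polynomial (x - 6)^2. Computing further, both have invariant factors x - 6, x - 6, (x - 6)^2. Hence A and B are similar.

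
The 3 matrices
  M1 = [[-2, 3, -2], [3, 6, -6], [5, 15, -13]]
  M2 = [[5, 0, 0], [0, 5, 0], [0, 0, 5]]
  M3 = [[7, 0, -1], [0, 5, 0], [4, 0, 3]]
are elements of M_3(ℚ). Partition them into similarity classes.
Characteristic polynomials: χ_{M1} = (x + 3)^3, χ_{M2} = (x - 5)^3, χ_{M3} = (x - 5)^3.

{M1}: invariant factors x + 3, (x + 3)^2.

{M2}: invariant factors x - 5, x - 5, x - 5.

{M3}: invariant factors x - 5, (x - 5)^2.

Matrices are similar if and only if their invariant-factor lists agree; the partition into similarity classes is {M1}, {M2}, {M3}.

3 classes: {M1}, {M2}, {M3}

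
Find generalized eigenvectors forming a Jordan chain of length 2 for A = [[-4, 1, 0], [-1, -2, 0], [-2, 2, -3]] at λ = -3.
We seek v_1 ∈ ker((A + 3I)^2) \ ker(A + 3I), then set v_{i+1} = (A + 3I) v_i.

One such chain is v_1 = [[-1, 0, 1]]^T, v_2 = [[1, 1, 2]]^T. Check: (A + 3I) v_2 = [[0, 0, 0]]^T = 0.

v_1 = [[-1, 0, 1]]^T, v_2 = [[1, 1, 2]]^T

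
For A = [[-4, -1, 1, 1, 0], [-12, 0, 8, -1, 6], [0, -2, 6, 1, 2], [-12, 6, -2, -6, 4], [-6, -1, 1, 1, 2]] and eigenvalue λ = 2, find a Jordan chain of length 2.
v_1 = [[0, 5, 2, 3, 0]]^T, v_2 = [[0, 3, 1, 2, 0]]^T

We seek v_1 ∈ ker((A - 2I)^2) \ ker(A - 2I), then set v_{i+1} = (A - 2I) v_i.

One such chain is v_1 = [[0, 5, 2, 3, 0]]^T, v_2 = [[0, 3, 1, 2, 0]]^T. Check: (A - 2I) v_2 = [[0, 0, 0, 0, 0]]^T = 0.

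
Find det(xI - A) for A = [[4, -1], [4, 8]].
xI - A = [[x - 4, 1], [-4, x - 8]].

Expanding det(xI - A) along the first row:
det(xI - A) = + (x - 4)·det([[x - 8]]) - (1)·det([[-4]]).

Evaluating gives χ_A(x) = x^2 - 12x + 36 = (x - 6)^2.

χ_A(x) = (x - 6)^2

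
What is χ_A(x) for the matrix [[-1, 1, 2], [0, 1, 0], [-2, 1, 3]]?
xI - A = [[x + 1, -1, -2], [0, x - 1, 0], [2, -1, x - 3]].

Expanding det(xI - A) along the first row:
det(xI - A) = + (x + 1)·det([[x - 1, 0], [-1, x - 3]]) - (-1)·det([[0, 0], [2, x - 3]]) + (-2)·det([[0, x - 1], [2, -1]]).

Evaluating gives χ_A(x) = x^3 - 3x^2 + 3x - 1 = (x - 1)^3.

χ_A(x) = (x - 1)^3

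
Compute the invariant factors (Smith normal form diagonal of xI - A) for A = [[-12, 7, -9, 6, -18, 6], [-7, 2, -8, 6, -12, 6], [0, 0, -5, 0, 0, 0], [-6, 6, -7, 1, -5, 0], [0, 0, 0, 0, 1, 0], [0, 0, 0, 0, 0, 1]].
x - 1, (x - 1)^2(x + 5)^3

The Jordan structure of A has elementary divisors (x + 5)^3, (x - 1)^2, (x - 1). Arranging the block sizes at each eigenvalue in decreasing order and taking row products gives the invariant factors.

Invariant factors (smallest first, each dividing the next): x - 1, (x - 1)^2(x + 5)^3.

Check: the last factor (x - 1)^2(x + 5)^3 is the minimal polynomial, and the product (x - 1)^3(x + 5)^3 is the characteristic polynomial.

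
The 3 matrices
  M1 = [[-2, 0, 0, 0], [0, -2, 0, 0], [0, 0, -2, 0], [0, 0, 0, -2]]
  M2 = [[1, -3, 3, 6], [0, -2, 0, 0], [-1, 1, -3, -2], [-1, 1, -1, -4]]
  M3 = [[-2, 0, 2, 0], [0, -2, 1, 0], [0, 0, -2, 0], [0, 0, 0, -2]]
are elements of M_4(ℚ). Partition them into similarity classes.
Characteristic polynomials: χ_{M1} = (x + 2)^4, χ_{M2} = (x + 2)^4, χ_{M3} = (x + 2)^4.

{M1}: invariant factors x + 2, x + 2, x + 2, x + 2.

{M2, M3}: invariant factors x + 2, x + 2, (x + 2)^2.

Matrices are similar if and only if their invariant-factor lists agree; the partition into similarity classes is {M1}, {M2, M3}.

2 classes: {M1}, {M2, M3}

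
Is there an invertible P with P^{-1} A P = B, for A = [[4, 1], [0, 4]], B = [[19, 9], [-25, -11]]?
Two matrices over a field are similar if and only if they have the same invariant factors.

Both A and B have characteristic polynomial (x - 4)^2 and minimal polynomial (x - 4)^2. Computing further, both have invariant factors (x - 4)^2. Hence A and B are similar.

Yes.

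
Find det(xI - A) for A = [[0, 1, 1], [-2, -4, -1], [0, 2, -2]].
xI - A = [[x, -1, -1], [2, x + 4, 1], [0, -2, x + 2]].

Expanding det(xI - A) along the first row:
det(xI - A) = + (x)·det([[x + 4, 1], [-2, x + 2]]) - (-1)·det([[2, 1], [0, x + 2]]) + (-1)·det([[2, x + 4], [0, -2]]).

Evaluating gives χ_A(x) = x^3 + 6x^2 + 12x + 8 = (x + 2)^3.

χ_A(x) = (x + 2)^3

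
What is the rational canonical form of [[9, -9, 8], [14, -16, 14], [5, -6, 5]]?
R = [[0, 0, 4], [1, 0, 9], [0, 1, -2]]

The invariant factors of A (the non-unit diagonal entries of the Smith normal form of xI - A over ℚ[x]) are (x + 4)(x^2 - 2x - 1), each dividing the next. The characteristic polynomial is their product, (x + 4)(x^2 - 2x - 1).

The rational canonical form is the block-diagonal matrix of companion matrices C(f_i):
R = [[0, 0, 4], [1, 0, 9], [0, 1, -2]].

Note the characteristic polynomial does not split into linear factors over ℚ, so A has no Jordan form over ℚ; the rational canonical form exists over any field.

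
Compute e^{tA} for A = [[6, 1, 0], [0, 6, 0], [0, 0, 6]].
A has Jordan form J = [[6, 1, 0], [0, 6, 0], [0, 0, 6]] with A = PJP^{-1}, so e^{tA} = P e^{tJ} P^{-1}.

For a Jordan block J_k(λ), e^{tJ_k(λ)} = e^{λt} · (I + tN + t^2 N^2/2! + ... + t^{k-1} N^{k-1}/(k-1)!) where N is the nilpotent superdiagonal part.

Assembling the blocks and conjugating back gives the entries of e^{tA} as shown above.

e^{tA} = [[e^{6*t}, t*e^{6*t}, 0], [0, e^{6*t}, 0], [0, 0, e^{6*t}]]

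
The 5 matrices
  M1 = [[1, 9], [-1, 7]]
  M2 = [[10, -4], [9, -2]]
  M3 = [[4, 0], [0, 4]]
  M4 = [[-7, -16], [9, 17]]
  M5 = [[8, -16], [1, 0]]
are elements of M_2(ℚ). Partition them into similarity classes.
Characteristic polynomials: χ_{M1} = (x - 4)^2, χ_{M2} = (x - 4)^2, χ_{M3} = (x - 4)^2, χ_{M4} = (x - 5)^2, χ_{M5} = (x - 4)^2.

{M1, M2, M5}: invariant factors (x - 4)^2.

{M3}: invariant factors x - 4, x - 4.

{M4}: invariant factors (x - 5)^2.

Matrices are similar if and only if their invariant-factor lists agree; the partition into similarity classes is {M1, M2, M5}, {M3}, {M4}.

3 classes: {M1, M2, M5}, {M3}, {M4}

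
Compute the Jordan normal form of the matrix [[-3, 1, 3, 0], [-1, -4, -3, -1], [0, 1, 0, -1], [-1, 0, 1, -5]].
J = [[-4, 1, 0, 0], [0, -4, 0, 0], [0, 0, -2, 1], [0, 0, 0, -2]]

The characteristic polynomial is det(xI - A) = (x + 2)^2(x + 4)^2, so the eigenvalues are -4 (algebraic multiplicity 2), -2 (algebraic multiplicity 2).

For λ = -4: rank(A + 4I) = 3, rank((A + 4I)^2) = 2. The eigenspace has dimension 4 - 3 = 1, so there is 1 Jordan block; the rank sequence gives block sizes [2].

For λ = -2: rank(A + 2I) = 3, rank((A + 2I)^2) = 2. The eigenspace has dimension 4 - 3 = 1, so there is 1 Jordan block; the rank sequence gives block sizes [2].

Assembling the blocks gives the Jordan form J above.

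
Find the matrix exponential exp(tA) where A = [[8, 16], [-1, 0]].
e^{tA} = [[(4*t + 1)*e^{4*t}, 16*t*e^{4*t}], [-t*e^{4*t}, (1 - 4*t)*e^{4*t}]]

A has Jordan form J = [[4, 1], [0, 4]] with A = PJP^{-1}, so e^{tA} = P e^{tJ} P^{-1}.

For a Jordan block J_k(λ), e^{tJ_k(λ)} = e^{λt} · (I + tN + t^2 N^2/2! + ... + t^{k-1} N^{k-1}/(k-1)!) where N is the nilpotent superdiagonal part.

Assembling the blocks and conjugating back gives the entries of e^{tA} as shown above.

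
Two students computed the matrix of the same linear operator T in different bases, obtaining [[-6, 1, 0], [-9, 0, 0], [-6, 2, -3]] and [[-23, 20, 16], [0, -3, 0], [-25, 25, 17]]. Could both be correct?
Yes.

Two matrices over a field are similar if and only if they have the same invariant factors.

Both A and B have characteristic polynomial (x + 3)^3 and minimal polynomial (x + 3)^2. Computing further, both have invariant factors x + 3, (x + 3)^2. Hence A and B are similar.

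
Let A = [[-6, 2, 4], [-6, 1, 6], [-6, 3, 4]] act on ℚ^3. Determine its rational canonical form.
The invariant factors of A (the non-unit diagonal entries of the Smith normal form of xI - A over ℚ[x]) are x + 2, (x - 3)(x + 2), each dividing the next. The characteristic polynomial is their product, (x - 3)(x + 2)^2.

The rational canonical form is the block-diagonal matrix of companion matrices C(f_i):
R = [[-2, 0, 0], [0, 0, 6], [0, 1, 1]].

R = [[-2, 0, 0], [0, 0, 6], [0, 1, 1]]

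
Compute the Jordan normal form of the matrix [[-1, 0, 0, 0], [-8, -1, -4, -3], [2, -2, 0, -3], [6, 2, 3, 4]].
The characteristic polynomial is det(xI - A) = (x - 1)^3(x + 1), so the eigenvalues are -1 (algebraic multiplicity 1), 1 (algebraic multiplicity 3).

For λ = -1: algebraic multiplicity 1 gives one 1×1 block.

For λ = 1: rank(A - I) = 3, rank((A - I)^2) = 2, rank((A - I)^3) = 1. The eigenspace has dimension 4 - 3 = 1, so there is 1 Jordan block; the rank sequence gives block sizes [3].

Assembling the blocks gives the Jordan form J above.

J = [[-1, 0, 0, 0], [0, 1, 1, 0], [0, 0, 1, 1], [0, 0, 0, 1]]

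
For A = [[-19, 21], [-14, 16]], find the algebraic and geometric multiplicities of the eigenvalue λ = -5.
The characteristic polynomial is (x - 2)(x + 5), so the factor x + 5 appears with exponent 1: the algebraic multiplicity is 1.

rank(A + 5I) = 1, so the eigenspace has dimension 2 - 1 = 1: the geometric multiplicity is 1.

algebraic multiplicity 1, geometric multiplicity 1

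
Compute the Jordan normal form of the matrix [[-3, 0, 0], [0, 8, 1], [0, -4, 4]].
The characteristic polynomial is det(xI - A) = (x - 6)^2(x + 3), so the eigenvalues are -3 (algebraic multiplicity 1), 6 (algebraic multiplicity 2).

For λ = -3: algebraic multiplicity 1 gives one 1×1 block.

For λ = 6: rank(A - 6I) = 2, rank((A - 6I)^2) = 1. The eigenspace has dimension 3 - 2 = 1, so there is 1 Jordan block; the rank sequence gives block sizes [2].

Assembling the blocks gives the Jordan form J above.

J = [[-3, 0, 0], [0, 6, 1], [0, 0, 6]]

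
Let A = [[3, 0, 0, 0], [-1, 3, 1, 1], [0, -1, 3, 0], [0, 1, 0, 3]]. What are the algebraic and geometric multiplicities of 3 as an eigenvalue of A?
algebraic multiplicity 4, geometric multiplicity 2

The characteristic polynomial is (x - 3)^4, so the factor x - 3 appears with exponent 4: the algebraic multiplicity is 4.

rank(A - 3I) = 2, so the eigenspace has dimension 4 - 2 = 2: the geometric multiplicity is 2.

Since 2 < 4, A is not diagonalizable.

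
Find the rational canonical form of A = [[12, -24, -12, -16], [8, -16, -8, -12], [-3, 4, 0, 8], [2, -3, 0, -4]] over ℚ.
R = [[0, 4, 0, 0], [1, -4, 0, 0], [0, 0, 0, 4], [0, 0, 1, -4]]

The invariant factors of A (the non-unit diagonal entries of the Smith normal form of xI - A over ℚ[x]) are x^2 + 4x - 4, x^2 + 4x - 4, each dividing the next. The characteristic polynomial is their product, (x^2 + 4x - 4)^2.

The rational canonical form is the block-diagonal matrix of companion matrices C(f_i):
R = [[0, 4, 0, 0], [1, -4, 0, 0], [0, 0, 0, 4], [0, 0, 1, -4]].

Note the characteristic polynomial does not split into linear factors over ℚ, so A has no Jordan form over ℚ; the rational canonical form exists over any field.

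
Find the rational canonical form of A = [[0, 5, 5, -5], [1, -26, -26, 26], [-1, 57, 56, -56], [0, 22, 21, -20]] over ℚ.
R = [[0, 0, 0, -5], [1, 0, 0, 26], [0, 1, 0, -30], [0, 0, 1, 10]]

The invariant factors of A (the non-unit diagonal entries of the Smith normal form of xI - A over ℚ[x]) are (x - 5)(x - 1)(x^2 - 4x + 1), each dividing the next. The characteristic polynomial is their product, (x - 5)(x - 1)(x^2 - 4x + 1).

The rational canonical form is the block-diagonal matrix of companion matrices C(f_i):
R = [[0, 0, 0, -5], [1, 0, 0, 26], [0, 1, 0, -30], [0, 0, 1, 10]].

Note the characteristic polynomial does not split into linear factors over ℚ, so A has no Jordan form over ℚ; the rational canonical form exists over any field.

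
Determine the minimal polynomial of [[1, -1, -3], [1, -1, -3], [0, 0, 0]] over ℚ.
The characteristic polynomial factors as x^3. The minimal polynomial is ∏(x - λ)^{k_λ} where k_λ is the size of the largest Jordan block at λ.

For λ = 0: rank(A) = 1, and the largest Jordan block has size 2 (the smallest k with rank(A^k) = rank(A^(k+1))).

So m_A(x) = x^2.

m_A(x) = x^2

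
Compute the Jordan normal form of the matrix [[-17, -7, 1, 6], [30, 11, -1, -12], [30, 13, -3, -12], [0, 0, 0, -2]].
The characteristic polynomial is det(xI - A) = (x + 2)^3(x + 5), so the eigenvalues are -5 (algebraic multiplicity 1), -2 (algebraic multiplicity 3).

For λ = -5: algebraic multiplicity 1 gives one 1×1 block.

For λ = -2: rank(A + 2I) = 2, rank((A + 2I)^2) = 1. The eigenspace has dimension 4 - 2 = 2, so there are 2 Jordan blocks; the rank sequence gives block sizes [2, 1].

Assembling the blocks gives the Jordan form J above.

J = [[-5, 0, 0, 0], [0, -2, 1, 0], [0, 0, -2, 0], [0, 0, 0, -2]]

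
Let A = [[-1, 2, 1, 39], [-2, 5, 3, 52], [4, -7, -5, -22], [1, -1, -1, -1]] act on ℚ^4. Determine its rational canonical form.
The invariant factors of A (the non-unit diagonal entries of the Smith normal form of xI - A over ℚ[x]) are (x - 4)(x + 2)^3, each dividing the next. The characteristic polynomial is their product, (x - 4)(x + 2)^3.

The rational canonical form is the block-diagonal matrix of companion matrices C(f_i):
R = [[0, 0, 0, 32], [1, 0, 0, 40], [0, 1, 0, 12], [0, 0, 1, -2]].

R = [[0, 0, 0, 32], [1, 0, 0, 40], [0, 1, 0, 12], [0, 0, 1, -2]]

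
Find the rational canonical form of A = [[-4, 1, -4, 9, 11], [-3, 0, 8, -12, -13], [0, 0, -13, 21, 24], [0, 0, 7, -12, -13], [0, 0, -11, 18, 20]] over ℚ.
R = [[0, -3, 0, 0, 0], [1, -4, 0, 0, 0], [0, 0, 0, 0, -3], [0, 0, 1, 0, -7], [0, 0, 0, 1, -5]]

The invariant factors of A (the non-unit diagonal entries of the Smith normal form of xI - A over ℚ[x]) are (x + 1)(x + 3), (x + 1)^2(x + 3), each dividing the next. The characteristic polynomial is their product, (x + 1)^3(x + 3)^2.

The rational canonical form is the block-diagonal matrix of companion matrices C(f_i):
R = [[0, -3, 0, 0, 0], [1, -4, 0, 0, 0], [0, 0, 0, 0, -3], [0, 0, 1, 0, -7], [0, 0, 0, 1, -5]].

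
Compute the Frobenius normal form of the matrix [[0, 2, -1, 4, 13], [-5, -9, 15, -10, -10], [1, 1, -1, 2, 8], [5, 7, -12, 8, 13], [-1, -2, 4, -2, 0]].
R = [[-2, 0, 0, 0, 0], [0, 0, 0, 0, 8], [0, 1, 0, 0, 24], [0, 0, 1, 0, 14], [0, 0, 0, 1, 0]]

The invariant factors of A (the non-unit diagonal entries of the Smith normal form of xI - A over ℚ[x]) are x + 2, (x + 2)^2(x^2 - 4x - 2), each dividing the next. The characteristic polynomial is their product, (x + 2)^3(x^2 - 4x - 2).

The rational canonical form is the block-diagonal matrix of companion matrices C(f_i):
R = [[-2, 0, 0, 0, 0], [0, 0, 0, 0, 8], [0, 1, 0, 0, 24], [0, 0, 1, 0, 14], [0, 0, 0, 1, 0]].

Note the characteristic polynomial does not split into linear factors over ℚ, so A has no Jordan form over ℚ; the rational canonical form exists over any field.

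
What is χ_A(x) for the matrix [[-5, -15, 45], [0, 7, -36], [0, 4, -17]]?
χ_A(x) = (x + 5)^3

xI - A = [[x + 5, 15, -45], [0, x - 7, 36], [0, -4, x + 17]].

Expanding det(xI - A) along the first row:
det(xI - A) = + (x + 5)·det([[x - 7, 36], [-4, x + 17]]) - (15)·det([[0, 36], [0, x + 17]]) + (-45)·det([[0, x - 7], [0, -4]]).

Evaluating gives χ_A(x) = x^3 + 15x^2 + 75x + 125 = (x + 5)^3.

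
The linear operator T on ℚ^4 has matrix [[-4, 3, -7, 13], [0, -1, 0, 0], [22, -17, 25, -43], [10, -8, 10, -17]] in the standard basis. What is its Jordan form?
The characteristic polynomial is det(xI - A) = (x - 3)^2(x + 1)(x + 2), so the eigenvalues are -2 (algebraic multiplicity 1), -1 (algebraic multiplicity 1), 3 (algebraic multiplicity 2).

For λ = -2: algebraic multiplicity 1 gives one 1×1 block.

For λ = -1: algebraic multiplicity 1 gives one 1×1 block.

For λ = 3: rank(A - 3I) = 3, rank((A - 3I)^2) = 2. The eigenspace has dimension 4 - 3 = 1, so there is 1 Jordan block; the rank sequence gives block sizes [2].

Assembling the blocks gives the Jordan form J above.

J = [[-2, 0, 0, 0], [0, -1, 0, 0], [0, 0, 3, 1], [0, 0, 0, 3]]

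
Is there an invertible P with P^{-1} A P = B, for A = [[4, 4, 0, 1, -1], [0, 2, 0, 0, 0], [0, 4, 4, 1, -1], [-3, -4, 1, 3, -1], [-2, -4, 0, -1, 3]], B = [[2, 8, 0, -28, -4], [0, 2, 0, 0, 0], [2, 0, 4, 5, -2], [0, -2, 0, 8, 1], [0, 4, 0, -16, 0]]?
Two matrices over a field are similar if and only if they have the same invariant factors.

Both A and B have characteristic polynomial (x - 4)^3(x - 2)^2 and minimal polynomial (x - 4)^3(x - 2). Computing further, both have invariant factors x - 2, (x - 4)^3(x - 2). Hence A and B are similar.

Yes.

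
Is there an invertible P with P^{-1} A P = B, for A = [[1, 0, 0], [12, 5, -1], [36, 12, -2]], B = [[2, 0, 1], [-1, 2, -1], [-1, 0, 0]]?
No.

Both have characteristic polynomial (x - 2)(x - 1)^2, but the minimal polynomial of A is (x - 2)(x - 1) while the minimal polynomial of B is (x - 2)(x - 1)^2. The minimal polynomial is a similarity invariant, so A and B are not similar.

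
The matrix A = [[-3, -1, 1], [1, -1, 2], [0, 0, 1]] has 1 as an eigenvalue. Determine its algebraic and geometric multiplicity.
The characteristic polynomial is (x - 1)(x + 2)^2, so the factor x - 1 appears with exponent 1: the algebraic multiplicity is 1.

rank(A - I) = 2, so the eigenspace has dimension 3 - 2 = 1: the geometric multiplicity is 1.

algebraic multiplicity 1, geometric multiplicity 1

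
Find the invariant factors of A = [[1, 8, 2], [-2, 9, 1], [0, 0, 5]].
The Jordan structure of A has elementary divisors (x - 5)^2, (x - 5). Arranging the block sizes at each eigenvalue in decreasing order and taking row products gives the invariant factors.

Invariant factors (smallest first, each dividing the next): x - 5, (x - 5)^2.

Check: the last factor (x - 5)^2 is the minimal polynomial, and the product (x - 5)^3 is the characteristic polynomial.

x - 5, (x - 5)^2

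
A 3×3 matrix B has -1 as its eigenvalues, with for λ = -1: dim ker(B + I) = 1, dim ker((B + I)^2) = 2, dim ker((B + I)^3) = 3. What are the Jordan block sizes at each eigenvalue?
λ = -1: successive nullity increments [1, 1, 1] count blocks of size ≥ k; block sizes are [3].

Jordan blocks: (-1, 3)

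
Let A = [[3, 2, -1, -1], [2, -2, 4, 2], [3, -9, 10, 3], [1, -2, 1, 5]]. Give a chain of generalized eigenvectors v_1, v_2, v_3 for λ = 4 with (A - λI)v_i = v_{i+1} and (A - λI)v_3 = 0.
We seek v_1 ∈ ker((A - 4I)^3) \ ker((A - 4I)^2), then set v_{i+1} = (A - 4I) v_i.

One such chain is v_1 = [[-1, 2, 3, 2]]^T, v_2 = [[0, 2, 3, 0]]^T, v_3 = [[1, 0, 0, -1]]^T. Check: (A - 4I) v_3 = [[0, 0, 0, 0]]^T = 0.

v_1 = [[-1, 2, 3, 2]]^T, v_2 = [[0, 2, 3, 0]]^T, v_3 = [[1, 0, 0, -1]]^T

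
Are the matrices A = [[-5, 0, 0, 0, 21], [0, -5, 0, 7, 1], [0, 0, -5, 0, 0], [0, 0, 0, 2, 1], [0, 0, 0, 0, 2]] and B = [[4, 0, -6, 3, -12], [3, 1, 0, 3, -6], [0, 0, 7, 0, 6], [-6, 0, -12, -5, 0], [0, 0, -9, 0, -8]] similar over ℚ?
No.

trace(A) = -11 but trace(B) = -1. The trace is a similarity invariant, so A and B are not similar.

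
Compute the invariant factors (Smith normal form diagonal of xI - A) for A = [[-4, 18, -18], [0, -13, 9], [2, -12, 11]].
(x + 1)^2(x + 4)

The Jordan structure of A has elementary divisors (x + 4), (x + 1)^2. Arranging the block sizes at each eigenvalue in decreasing order and taking row products gives the invariant factors.

Invariant factors (smallest first, each dividing the next): (x + 1)^2(x + 4).

Check: the last factor (x + 1)^2(x + 4) is the minimal polynomial, and the product (x + 1)^2(x + 4) is the characteristic polynomial.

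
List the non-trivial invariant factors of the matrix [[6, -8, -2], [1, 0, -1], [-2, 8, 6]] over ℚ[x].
x - 4, (x - 4)^2

The Jordan structure of A has elementary divisors (x - 4)^2, (x - 4). Arranging the block sizes at each eigenvalue in decreasing order and taking row products gives the invariant factors.

Invariant factors (smallest first, each dividing the next): x - 4, (x - 4)^2.

Check: the last factor (x - 4)^2 is the minimal polynomial, and the product (x - 4)^3 is the characteristic polynomial.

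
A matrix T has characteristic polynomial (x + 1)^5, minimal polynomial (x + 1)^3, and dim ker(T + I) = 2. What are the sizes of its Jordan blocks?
λ = -1: algebraic multiplicity 5 (exponent in χ_T), largest block size 3 (exponent in m_T), 2 blocks (geometric multiplicity). These force block sizes [3, 2].

Jordan blocks: (-1, 3), (-1, 2)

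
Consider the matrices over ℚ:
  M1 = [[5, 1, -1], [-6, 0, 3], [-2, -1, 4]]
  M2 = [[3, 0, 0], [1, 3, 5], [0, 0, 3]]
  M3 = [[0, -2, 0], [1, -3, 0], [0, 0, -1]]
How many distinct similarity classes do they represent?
2 classes: {M1, M2}, {M3}

Characteristic polynomials: χ_{M1} = (x - 3)^3, χ_{M2} = (x - 3)^3, χ_{M3} = (x + 1)^2(x + 2).

{M1, M2}: invariant factors x - 3, (x - 3)^2.

{M3}: invariant factors x + 1, (x + 1)(x + 2).

Matrices are similar if and only if their invariant-factor lists agree; the partition into similarity classes is {M1, M2}, {M3}.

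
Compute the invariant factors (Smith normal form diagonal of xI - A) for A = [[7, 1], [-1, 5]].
(x - 6)^2

The Jordan structure of A has elementary divisors (x - 6)^2. Arranging the block sizes at each eigenvalue in decreasing order and taking row products gives the invariant factors.

Invariant factors (smallest first, each dividing the next): (x - 6)^2.

Check: the last factor (x - 6)^2 is the minimal polynomial, and the product (x - 6)^2 is the characteristic polynomial.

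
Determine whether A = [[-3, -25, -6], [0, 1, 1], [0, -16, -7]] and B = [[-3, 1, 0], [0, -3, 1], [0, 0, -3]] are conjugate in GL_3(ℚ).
Two matrices over a field are similar if and only if they have the same invariant factors.

Both A and B have characteristic polynomial (x + 3)^3 and minimal polynomial (x + 3)^3. Computing further, both have invariant factors (x + 3)^3. Hence A and B are similar.

Yes.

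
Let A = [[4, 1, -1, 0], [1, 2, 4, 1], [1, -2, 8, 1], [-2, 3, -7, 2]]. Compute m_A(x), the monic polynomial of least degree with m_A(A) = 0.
The characteristic polynomial factors as (x - 4)^4. The minimal polynomial is ∏(x - λ)^{k_λ} where k_λ is the size of the largest Jordan block at λ.

For λ = 4: rank(A - 4I) = 2, and the largest Jordan block has size 2 (the smallest k with rank((A - 4I)^k) = rank((A - 4I)^(k+1))).

So m_A(x) = (x - 4)^2.

m_A(x) = (x - 4)^2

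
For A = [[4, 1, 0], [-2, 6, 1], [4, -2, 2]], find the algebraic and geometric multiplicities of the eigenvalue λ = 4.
algebraic multiplicity 3, geometric multiplicity 1

The characteristic polynomial is (x - 4)^3, so the factor x - 4 appears with exponent 3: the algebraic multiplicity is 3.

rank(A - 4I) = 2, so the eigenspace has dimension 3 - 2 = 1: the geometric multiplicity is 1.

Since 1 < 3, A is not diagonalizable.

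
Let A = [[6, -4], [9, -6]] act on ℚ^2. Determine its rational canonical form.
R = [[0, 0], [1, 0]]

The invariant factors of A (the non-unit diagonal entries of the Smith normal form of xI - A over ℚ[x]) are x^2, each dividing the next. The characteristic polynomial is their product, x^2.

The rational canonical form is the block-diagonal matrix of companion matrices C(f_i):
R = [[0, 0], [1, 0]].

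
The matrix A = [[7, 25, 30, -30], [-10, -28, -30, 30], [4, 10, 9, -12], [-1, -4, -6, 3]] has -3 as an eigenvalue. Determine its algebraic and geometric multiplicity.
The characteristic polynomial is x(x + 3)^3, so the factor x + 3 appears with exponent 3: the algebraic multiplicity is 3.

rank(A + 3I) = 2, so the eigenspace has dimension 4 - 2 = 2: the geometric multiplicity is 2.

Since 2 < 3, A is not diagonalizable.

algebraic multiplicity 3, geometric multiplicity 2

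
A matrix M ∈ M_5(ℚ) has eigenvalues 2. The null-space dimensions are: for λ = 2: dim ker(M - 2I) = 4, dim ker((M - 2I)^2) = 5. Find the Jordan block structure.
λ = 2: successive nullity increments [4, 1] count blocks of size ≥ k; block sizes are [2, 1, 1, 1].

Jordan blocks: (2, 2), (2, 1), (2, 1), (2, 1)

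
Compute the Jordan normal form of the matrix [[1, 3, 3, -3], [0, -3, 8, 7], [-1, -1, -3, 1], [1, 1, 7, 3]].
J = [[-2, 1, 0, 0], [0, -2, 1, 0], [0, 0, -2, 0], [0, 0, 0, 4]]

The characteristic polynomial is det(xI - A) = (x - 4)(x + 2)^3, so the eigenvalues are -2 (algebraic multiplicity 3), 4 (algebraic multiplicity 1).

For λ = -2: rank(A + 2I) = 3, rank((A + 2I)^2) = 2, rank((A + 2I)^3) = 1. The eigenspace has dimension 4 - 3 = 1, so there is 1 Jordan block; the rank sequence gives block sizes [3].

For λ = 4: algebraic multiplicity 1 gives one 1×1 block.

Assembling the blocks gives the Jordan form J above.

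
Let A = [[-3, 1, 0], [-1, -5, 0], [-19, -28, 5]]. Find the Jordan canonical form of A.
The characteristic polynomial is det(xI - A) = (x - 5)(x + 4)^2, so the eigenvalues are -4 (algebraic multiplicity 2), 5 (algebraic multiplicity 1).

For λ = -4: rank(A + 4I) = 2, rank((A + 4I)^2) = 1. The eigenspace has dimension 3 - 2 = 1, so there is 1 Jordan block; the rank sequence gives block sizes [2].

For λ = 5: algebraic multiplicity 1 gives one 1×1 block.

Assembling the blocks gives the Jordan form J above.

J = [[-4, 1, 0], [0, -4, 0], [0, 0, 5]]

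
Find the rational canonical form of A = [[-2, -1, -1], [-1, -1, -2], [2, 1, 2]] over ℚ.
The invariant factors of A (the non-unit diagonal entries of the Smith normal form of xI - A over ℚ[x]) are (x - 1)(x + 1)^2, each dividing the next. The characteristic polynomial is their product, (x - 1)(x + 1)^2.

The rational canonical form is the block-diagonal matrix of companion matrices C(f_i):
R = [[0, 0, 1], [1, 0, 1], [0, 1, -1]].

R = [[0, 0, 1], [1, 0, 1], [0, 1, -1]]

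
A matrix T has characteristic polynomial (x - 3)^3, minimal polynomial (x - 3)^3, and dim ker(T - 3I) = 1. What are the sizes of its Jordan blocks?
λ = 3: algebraic multiplicity 3 (exponent in χ_T), largest block size 3 (exponent in m_T), 1 block (geometric multiplicity). This forces block sizes [3].

Jordan blocks: (3, 3)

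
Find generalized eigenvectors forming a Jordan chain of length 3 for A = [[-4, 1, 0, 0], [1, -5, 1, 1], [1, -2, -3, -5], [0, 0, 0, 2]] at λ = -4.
v_1 = [[-1, 0, 2, 0]]^T, v_2 = [[0, 1, 1, 0]]^T, v_3 = [[1, 0, -1, 0]]^T

We seek v_1 ∈ ker((A + 4I)^3) \ ker((A + 4I)^2), then set v_{i+1} = (A + 4I) v_i.

One such chain is v_1 = [[-1, 0, 2, 0]]^T, v_2 = [[0, 1, 1, 0]]^T, v_3 = [[1, 0, -1, 0]]^T. Check: (A + 4I) v_3 = [[0, 0, 0, 0]]^T = 0.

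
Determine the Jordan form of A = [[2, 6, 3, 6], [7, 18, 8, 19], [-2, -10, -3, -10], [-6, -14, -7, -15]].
The characteristic polynomial is det(xI - A) = (x - 2)^2(x + 1)^2, so the eigenvalues are -1 (algebraic multiplicity 2), 2 (algebraic multiplicity 2).

For λ = -1: rank(A + I) = 3, rank((A + I)^2) = 2. The eigenspace has dimension 4 - 3 = 1, so there is 1 Jordan block; the rank sequence gives block sizes [2].

For λ = 2: rank(A - 2I) = 3, rank((A - 2I)^2) = 2. The eigenspace has dimension 4 - 3 = 1, so there is 1 Jordan block; the rank sequence gives block sizes [2].

Assembling the blocks gives the Jordan form J above.

J = [[-1, 1, 0, 0], [0, -1, 0, 0], [0, 0, 2, 1], [0, 0, 0, 2]]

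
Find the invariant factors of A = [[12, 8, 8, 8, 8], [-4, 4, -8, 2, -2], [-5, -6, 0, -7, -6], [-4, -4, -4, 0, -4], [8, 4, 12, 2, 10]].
The Jordan structure of A has elementary divisors (x - 4), (x - 4), (x - 6)^2, (x - 6). Arranging the block sizes at each eigenvalue in decreasing order and taking row products gives the invariant factors.

Invariant factors (smallest first, each dividing the next): (x - 6)(x - 4), (x - 6)^2(x - 4).

Check: the last factor (x - 6)^2(x - 4) is the minimal polynomial, and the product (x - 6)^3(x - 4)^2 is the characteristic polynomial.

(x - 6)(x - 4), (x - 6)^2(x - 4)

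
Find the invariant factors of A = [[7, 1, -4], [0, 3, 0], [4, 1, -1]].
The Jordan structure of A has elementary divisors (x - 3)^2, (x - 3). Arranging the block sizes at each eigenvalue in decreasing order and taking row products gives the invariant factors.

Invariant factors (smallest first, each dividing the next): x - 3, (x - 3)^2.

Check: the last factor (x - 3)^2 is the minimal polynomial, and the product (x - 3)^3 is the characteristic polynomial.

x - 3, (x - 3)^2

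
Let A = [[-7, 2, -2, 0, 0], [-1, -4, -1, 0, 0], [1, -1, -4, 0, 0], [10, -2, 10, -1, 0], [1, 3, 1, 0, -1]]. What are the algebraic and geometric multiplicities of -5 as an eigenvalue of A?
The characteristic polynomial is (x + 1)^2(x + 5)^3, so the factor x + 5 appears with exponent 3: the algebraic multiplicity is 3.

rank(A + 5I) = 3, so the eigenspace has dimension 5 - 3 = 2: the geometric multiplicity is 2.

Since 2 < 3, A is not diagonalizable.

algebraic multiplicity 3, geometric multiplicity 2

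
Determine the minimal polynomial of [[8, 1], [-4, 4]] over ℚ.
m_A(x) = (x - 6)^2

The characteristic polynomial factors as (x - 6)^2. The minimal polynomial is ∏(x - λ)^{k_λ} where k_λ is the size of the largest Jordan block at λ.

For λ = 6: rank(A - 6I) = 1, and the largest Jordan block has size 2 (the smallest k with rank((A - 6I)^k) = rank((A - 6I)^(k+1))).

So m_A(x) = (x - 6)^2.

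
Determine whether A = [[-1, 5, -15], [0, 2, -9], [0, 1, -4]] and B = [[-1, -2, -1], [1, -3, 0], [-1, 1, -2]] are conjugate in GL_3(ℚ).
No.

trace(A) = -3 but trace(B) = -6. The trace is a similarity invariant, so A and B are not similar.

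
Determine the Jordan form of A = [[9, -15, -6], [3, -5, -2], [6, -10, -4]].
The characteristic polynomial is det(xI - A) = x^3, so the eigenvalues are 0 (algebraic multiplicity 3).

For λ = 0: rank(A) = 1, rank(A^2) = 0. The eigenspace has dimension 3 - 1 = 2, so there are 2 Jordan blocks; the rank sequence gives block sizes [2, 1].

Assembling the blocks gives the Jordan form J above.

J = [[0, 1, 0], [0, 0, 0], [0, 0, 0]]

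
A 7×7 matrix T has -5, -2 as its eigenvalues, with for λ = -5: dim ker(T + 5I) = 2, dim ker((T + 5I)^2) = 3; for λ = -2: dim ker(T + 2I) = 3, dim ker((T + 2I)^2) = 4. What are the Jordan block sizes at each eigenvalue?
Jordan blocks: (-5, 2), (-5, 1), (-2, 2), (-2, 1), (-2, 1)

λ = -5: successive nullity increments [2, 1] count blocks of size ≥ k; block sizes are [2, 1].
λ = -2: successive nullity increments [3, 1] count blocks of size ≥ k; block sizes are [2, 1, 1].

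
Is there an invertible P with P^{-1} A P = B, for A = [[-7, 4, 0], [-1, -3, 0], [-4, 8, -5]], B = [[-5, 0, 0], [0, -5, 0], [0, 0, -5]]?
No.

Both have characteristic polynomial (x + 5)^3, but the minimal polynomial of A is (x + 5)^2 while the minimal polynomial of B is x + 5. The minimal polynomial is a similarity invariant, so A and B are not similar.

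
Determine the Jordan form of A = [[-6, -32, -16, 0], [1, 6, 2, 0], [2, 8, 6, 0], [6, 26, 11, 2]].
J = [[2, 1, 0, 0], [0, 2, 0, 0], [0, 0, 2, 1], [0, 0, 0, 2]]

The characteristic polynomial is det(xI - A) = (x - 2)^4, so the eigenvalues are 2 (algebraic multiplicity 4).

For λ = 2: rank(A - 2I) = 2, rank((A - 2I)^2) = 0. The eigenspace has dimension 4 - 2 = 2, so there are 2 Jordan blocks; the rank sequence gives block sizes [2, 2].

Assembling the blocks gives the Jordan form J above.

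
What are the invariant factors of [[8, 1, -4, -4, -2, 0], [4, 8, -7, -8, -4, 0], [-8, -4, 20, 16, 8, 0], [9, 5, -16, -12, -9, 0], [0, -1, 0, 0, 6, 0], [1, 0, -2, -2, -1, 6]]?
x - 6, (x - 6)^2, (x - 6)^3

The Jordan structure of A has elementary divisors (x - 6)^3, (x - 6)^2, (x - 6). Arranging the block sizes at each eigenvalue in decreasing order and taking row products gives the invariant factors.

Invariant factors (smallest first, each dividing the next): x - 6, (x - 6)^2, (x - 6)^3.

Check: the last factor (x - 6)^3 is the minimal polynomial, and the product (x - 6)^6 is the characteristic polynomial.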